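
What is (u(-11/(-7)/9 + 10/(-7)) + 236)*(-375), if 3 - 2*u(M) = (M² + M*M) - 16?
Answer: -242037125/2646 ≈ -91473.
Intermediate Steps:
u(M) = 19/2 - M² (u(M) = 3/2 - ((M² + M*M) - 16)/2 = 3/2 - ((M² + M²) - 16)/2 = 3/2 - (2*M² - 16)/2 = 3/2 - (-16 + 2*M²)/2 = 3/2 + (8 - M²) = 19/2 - M²)
(u(-11/(-7)/9 + 10/(-7)) + 236)*(-375) = ((19/2 - (-11/(-7)/9 + 10/(-7))²) + 236)*(-375) = ((19/2 - (-11*(-⅐)*(⅑) + 10*(-⅐))²) + 236)*(-375) = ((19/2 - ((11/7)*(⅑) - 10/7)²) + 236)*(-375) = ((19/2 - (11/63 - 10/7)²) + 236)*(-375) = ((19/2 - (-79/63)²) + 236)*(-375) = ((19/2 - 1*6241/3969) + 236)*(-375) = ((19/2 - 6241/3969) + 236)*(-375) = (62929/7938 + 236)*(-375) = (1936297/7938)*(-375) = -242037125/2646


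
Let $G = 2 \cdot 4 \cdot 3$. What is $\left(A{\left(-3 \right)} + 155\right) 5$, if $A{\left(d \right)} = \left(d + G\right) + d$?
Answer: $865$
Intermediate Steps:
$G = 24$ ($G = 8 \cdot 3 = 24$)
$A{\left(d \right)} = 24 + 2 d$ ($A{\left(d \right)} = \left(d + 24\right) + d = \left(24 + d\right) + d = 24 + 2 d$)
$\left(A{\left(-3 \right)} + 155\right) 5 = \left(\left(24 + 2 \left(-3\right)\right) + 155\right) 5 = \left(\left(24 - 6\right) + 155\right) 5 = \left(18 + 155\right) 5 = 173 \cdot 5 = 865$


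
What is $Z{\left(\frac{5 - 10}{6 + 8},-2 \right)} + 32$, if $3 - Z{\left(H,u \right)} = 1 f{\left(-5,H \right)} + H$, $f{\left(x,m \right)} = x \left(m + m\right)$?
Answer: $\frac{445}{14} \approx 31.786$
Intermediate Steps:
$f{\left(x,m \right)} = 2 m x$ ($f{\left(x,m \right)} = x 2 m = 2 m x$)
$Z{\left(H,u \right)} = 3 + 9 H$ ($Z{\left(H,u \right)} = 3 - \left(1 \cdot 2 H \left(-5\right) + H\right) = 3 - \left(1 \left(- 10 H\right) + H\right) = 3 - \left(- 10 H + H\right) = 3 - - 9 H = 3 + 9 H$)
$Z{\left(\frac{5 - 10}{6 + 8},-2 \right)} + 32 = \left(3 + 9 \frac{5 - 10}{6 + 8}\right) + 32 = \left(3 + 9 \left(- \frac{5}{14}\right)\right) + 32 = \left(3 - \frac{45}{14}\right) + 32 = - \frac{3}{14} + 32 = \frac{445}{14}$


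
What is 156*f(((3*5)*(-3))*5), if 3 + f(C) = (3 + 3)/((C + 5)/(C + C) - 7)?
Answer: -179244/293 ≈ -611.75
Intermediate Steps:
f(C) = -3 + 6/(-7 + (5 + C)/(2*C)) (f(C) = -3 + (3 + 3)/((C + 5)/(C + C) - 7) = -3 + 6/((5 + C)/((2*C)) - 7) = -3 + 6/((5 + C)*(1/(2*C)) - 7) = -3 + 6/((5 + C)/(2*C) - 7) = -3 + 6/(-7 + (5 + C)/(2*C)))
156*f(((3*5)*(-3))*5) = 156*(3*(5 - 17*(3*5)*(-3)*5)/(-5 + 13*(((3*5)*(-3))*5))) = 156*(3*(5 - 17*15*(-3)*5)/(-5 + 13*((15*(-3))*5))) = 156*(3*(5 - (-765)*5)/(-5 + 13*(-45*5))) = 156*(3*(5 - 17*(-225))/(-5 + 13*(-225))) = 156*(3*(5 + 3825)/(-5 - 2925)) = 156*(3*3830/(-2930)) = 156*(3*(-1/2930)*3830) = 156*(-1149/293) = -179244/293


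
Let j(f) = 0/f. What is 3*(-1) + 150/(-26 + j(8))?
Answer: -114/13 ≈ -8.7692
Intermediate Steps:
j(f) = 0
3*(-1) + 150/(-26 + j(8)) = 3*(-1) + 150/(-26 + 0) = -3 + 150/(-26) = -3 - 1/26*150 = -3 - 75/13 = -114/13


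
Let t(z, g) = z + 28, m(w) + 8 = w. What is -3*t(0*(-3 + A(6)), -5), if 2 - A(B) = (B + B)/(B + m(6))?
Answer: -84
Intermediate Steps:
m(w) = -8 + w
A(B) = 2 - 2*B/(-2 + B) (A(B) = 2 - (B + B)/(B + (-8 + 6)) = 2 - 2*B/(B - 2) = 2 - 2*B/(-2 + B))
t(z, g) = 28 + z
-3*t(0*(-3 + A(6)), -5) = -3*(28 + 0*(-3 - 4/(-2 + 6))) = -3*(28 + 0*(-3 - 4/4)) = -3*(28 + 0*(-3 - 4*¼)) = -3*(28 + 0*(-3 - 1)) = -3*(28 + 0*(-4)) = -3*(28 + 0) = -3*28 = -84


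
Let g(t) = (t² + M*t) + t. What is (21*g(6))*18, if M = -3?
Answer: 9072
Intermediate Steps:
g(t) = t² - 2*t (g(t) = (t² - 3*t) + t = t² - 2*t)
(21*g(6))*18 = (21*(6*(-2 + 6)))*18 = (21*(6*4))*18 = (21*24)*18 = 504*18 = 9072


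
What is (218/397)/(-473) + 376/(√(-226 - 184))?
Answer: -218/187781 - 188*I*√410/205 ≈ -0.0011609 - 18.569*I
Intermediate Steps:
(218/397)/(-473) + 376/(√(-226 - 184)) = (218*(1/397))*(-1/473) + 376/(√(-410)) = (218/397)*(-1/473) + 376/((I*√410)) = -218/187781 + 376*(-I*√410/410) = -218/187781 - 188*I*√410/205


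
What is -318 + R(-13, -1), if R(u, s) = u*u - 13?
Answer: -162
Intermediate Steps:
R(u, s) = -13 + u² (R(u, s) = u² - 13 = -13 + u²)
-318 + R(-13, -1) = -318 + (-13 + (-13)²) = -318 + (-13 + 169) = -318 + 156 = -162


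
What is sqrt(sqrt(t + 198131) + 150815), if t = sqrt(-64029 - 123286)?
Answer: sqrt(150815 + sqrt(198131 + I*sqrt(187315))) ≈ 388.92 + 0.0006*I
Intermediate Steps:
t = I*sqrt(187315) (t = sqrt(-187315) = I*sqrt(187315) ≈ 432.8*I)
sqrt(sqrt(t + 198131) + 150815) = sqrt(sqrt(I*sqrt(187315) + 198131) + 150815) = sqrt(sqrt(198131 + I*sqrt(187315)) + 150815) = sqrt(150815 + sqrt(198131 + I*sqrt(187315)))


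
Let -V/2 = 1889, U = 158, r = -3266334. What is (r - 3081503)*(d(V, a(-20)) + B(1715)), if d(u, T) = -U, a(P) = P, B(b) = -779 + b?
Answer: -4938617186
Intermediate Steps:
V = -3778 (V = -2*1889 = -3778)
d(u, T) = -158 (d(u, T) = -1*158 = -158)
(r - 3081503)*(d(V, a(-20)) + B(1715)) = (-3266334 - 3081503)*(-158 + (-779 + 1715)) = -6347837*(-158 + 936) = -6347837*778 = -4938617186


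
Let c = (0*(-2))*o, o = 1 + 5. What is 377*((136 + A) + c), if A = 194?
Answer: 124410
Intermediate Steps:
o = 6
c = 0 (c = (0*(-2))*6 = 0*6 = 0)
377*((136 + A) + c) = 377*((136 + 194) + 0) = 377*(330 + 0) = 377*330 = 124410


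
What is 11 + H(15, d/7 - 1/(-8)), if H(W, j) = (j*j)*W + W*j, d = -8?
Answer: 35351/3136 ≈ 11.273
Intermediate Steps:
H(W, j) = W*j + W*j² (H(W, j) = j²*W + W*j = W*j² + W*j = W*j + W*j²)
11 + H(15, d/7 - 1/(-8)) = 11 + 15*(-8/7 - 1/(-8))*(1 + (-8/7 - 1/(-8))) = 11 + 15*(-8*⅐ - 1*(-⅛))*(1 + (-8*⅐ - 1*(-⅛))) = 11 + 15*(-8/7 + ⅛)*(1 + (-8/7 + ⅛)) = 11 + 15*(-57/56)*(1 - 57/56) = 11 + 15*(-57/56)*(-1/56) = 11 + 855/3136 = 35351/3136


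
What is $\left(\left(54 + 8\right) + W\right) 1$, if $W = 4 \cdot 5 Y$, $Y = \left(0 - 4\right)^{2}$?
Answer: $382$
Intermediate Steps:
$Y = 16$ ($Y = \left(-4\right)^{2} = 16$)
$W = 320$ ($W = 4 \cdot 5 \cdot 16 = 20 \cdot 16 = 320$)
$\left(\left(54 + 8\right) + W\right) 1 = \left(\left(54 + 8\right) + 320\right) 1 = \left(62 + 320\right) 1 = 382 \cdot 1 = 382$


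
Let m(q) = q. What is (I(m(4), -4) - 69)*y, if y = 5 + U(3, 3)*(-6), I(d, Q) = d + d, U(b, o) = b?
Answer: 793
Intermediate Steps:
I(d, Q) = 2*d
y = -13 (y = 5 + 3*(-6) = 5 - 18 = -13)
(I(m(4), -4) - 69)*y = (2*4 - 69)*(-13) = (8 - 69)*(-13) = -61*(-13) = 793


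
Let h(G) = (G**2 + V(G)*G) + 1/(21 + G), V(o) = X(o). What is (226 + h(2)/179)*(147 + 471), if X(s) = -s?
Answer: 575013774/4117 ≈ 1.3967e+5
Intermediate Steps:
V(o) = -o
h(G) = 1/(21 + G) (h(G) = (G**2 + (-G)*G) + 1/(21 + G) = (G**2 - G**2) + 1/(21 + G) = 0 + 1/(21 + G) = 1/(21 + G))
(226 + h(2)/179)*(147 + 471) = (226 + 1/((21 + 2)*179))*(147 + 471) = (226 + (1/179)/23)*618 = (226 + (1/23)*(1/179))*618 = (226 + 1/4117)*618 = (930443/4117)*618 = 575013774/4117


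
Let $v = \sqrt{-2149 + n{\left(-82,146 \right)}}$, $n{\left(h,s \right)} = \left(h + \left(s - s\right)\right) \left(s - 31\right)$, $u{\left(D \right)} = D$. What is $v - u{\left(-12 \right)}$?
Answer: $12 + i \sqrt{11579} \approx 12.0 + 107.61 i$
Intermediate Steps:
$n{\left(h,s \right)} = h \left(-31 + s\right)$ ($n{\left(h,s \right)} = \left(h + 0\right) \left(-31 + s\right) = h \left(-31 + s\right)$)
$v = i \sqrt{11579}$ ($v = \sqrt{-2149 - 82 \left(-31 + 146\right)} = \sqrt{-2149 - 9430} = \sqrt{-11579} = i \sqrt{11579} \approx 107.61 i$)
$v - u{\left(-12 \right)} = i \sqrt{11579} - -12 = i \sqrt{11579} + 12 = 12 + i \sqrt{11579}$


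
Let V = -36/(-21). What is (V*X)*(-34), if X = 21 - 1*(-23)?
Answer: -17952/7 ≈ -2564.6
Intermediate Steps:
V = 12/7 (V = -36*(-1/21) = 12/7 ≈ 1.7143)
X = 44 (X = 21 + 23 = 44)
(V*X)*(-34) = ((12/7)*44)*(-34) = (528/7)*(-34) = -17952/7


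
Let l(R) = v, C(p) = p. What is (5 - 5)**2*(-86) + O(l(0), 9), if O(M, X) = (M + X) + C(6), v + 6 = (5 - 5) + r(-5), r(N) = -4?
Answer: 5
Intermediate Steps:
v = -10 (v = -6 + ((5 - 5) - 4) = -6 + (0 - 4) = -6 - 4 = -10)
l(R) = -10
O(M, X) = 6 + M + X (O(M, X) = (M + X) + 6 = 6 + M + X)
(5 - 5)**2*(-86) + O(l(0), 9) = (5 - 5)**2*(-86) + (6 - 10 + 9) = 0**2*(-86) + 5 = 0*(-86) + 5 = 0 + 5 = 5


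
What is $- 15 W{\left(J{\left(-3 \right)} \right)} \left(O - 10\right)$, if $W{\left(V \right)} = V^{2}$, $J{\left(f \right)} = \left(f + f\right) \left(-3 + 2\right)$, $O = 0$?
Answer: $5400$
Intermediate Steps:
$J{\left(f \right)} = - 2 f$ ($J{\left(f \right)} = 2 f \left(-1\right) = - 2 f$)
$- 15 W{\left(J{\left(-3 \right)} \right)} \left(O - 10\right) = - 15 \left(\left(-2\right) \left(-3\right)\right)^{2} \left(0 - 10\right) = - 15 \cdot 6^{2} \left(0 - 10\right) = \left(-15\right) 36 \left(-10\right) = \left(-540\right) \left(-10\right) = 5400$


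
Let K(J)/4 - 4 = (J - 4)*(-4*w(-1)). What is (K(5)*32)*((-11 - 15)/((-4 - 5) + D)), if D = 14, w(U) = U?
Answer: -26624/5 ≈ -5324.8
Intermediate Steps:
K(J) = -48 + 16*J (K(J) = 16 + 4*((J - 4)*(-4*(-1))) = 16 + 4*((-4 + J)*4) = 16 + 4*(-16 + 4*J) = 16 + (-64 + 16*J) = -48 + 16*J)
(K(5)*32)*((-11 - 15)/((-4 - 5) + D)) = ((-48 + 16*5)*32)*((-11 - 15)/((-4 - 5) + 14)) = ((-48 + 80)*32)*(-26/(-9 + 14)) = (32*32)*(-26/5) = 1024*(-26*⅕) = 1024*(-26/5) = -26624/5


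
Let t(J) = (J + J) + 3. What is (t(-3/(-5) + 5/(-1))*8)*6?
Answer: -1392/5 ≈ -278.40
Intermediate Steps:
t(J) = 3 + 2*J (t(J) = 2*J + 3 = 3 + 2*J)
(t(-3/(-5) + 5/(-1))*8)*6 = ((3 + 2*(-3/(-5) + 5/(-1)))*8)*6 = ((3 + 2*(-3*(-1/5) + 5*(-1)))*8)*6 = ((3 + 2*(3/5 - 5))*8)*6 = ((3 + 2*(-22/5))*8)*6 = ((3 - 44/5)*8)*6 = -29/5*8*6 = -232/5*6 = -1392/5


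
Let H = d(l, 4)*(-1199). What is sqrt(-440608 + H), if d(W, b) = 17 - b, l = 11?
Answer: I*sqrt(456195) ≈ 675.42*I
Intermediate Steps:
H = -15587 (H = (17 - 1*4)*(-1199) = (17 - 4)*(-1199) = 13*(-1199) = -15587)
sqrt(-440608 + H) = sqrt(-440608 - 15587) = sqrt(-456195) = I*sqrt(456195)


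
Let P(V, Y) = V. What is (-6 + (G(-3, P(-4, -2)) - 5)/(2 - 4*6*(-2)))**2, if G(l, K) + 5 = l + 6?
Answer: 94249/2500 ≈ 37.700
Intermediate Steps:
G(l, K) = 1 + l (G(l, K) = -5 + (l + 6) = -5 + (6 + l) = 1 + l)
(-6 + (G(-3, P(-4, -2)) - 5)/(2 - 4*6*(-2)))**2 = (-6 + ((1 - 3) - 5)/(2 - 4*6*(-2)))**2 = (-6 + (-2 - 5)/(2 - 24*(-2)))**2 = (-6 - 7/(2 + 48))**2 = (-6 - 7/50)**2 = (-307/50)**2 = 94249/2500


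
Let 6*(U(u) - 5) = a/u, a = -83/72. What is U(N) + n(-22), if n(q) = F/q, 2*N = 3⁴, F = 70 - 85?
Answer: 1092587/192456 ≈ 5.6771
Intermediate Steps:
F = -15
a = -83/72 (a = -83*1/72 = -83/72 ≈ -1.1528)
N = 81/2 (N = (½)*3⁴ = (½)*81 = 81/2 ≈ 40.500)
U(u) = 5 - 83/(432*u) (U(u) = 5 + (-83/(72*u))/6 = 5 - 83/(432*u))
n(q) = -15/q
U(N) + n(-22) = (5 - 83/(432*81/2)) - 15/(-22) = (5 - 83/432*2/81) - 15*(-1/22) = (5 - 83/17496) + 15/22 = 87397/17496 + 15/22 = 1092587/192456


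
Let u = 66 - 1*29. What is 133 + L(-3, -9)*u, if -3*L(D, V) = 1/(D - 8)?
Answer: 4426/33 ≈ 134.12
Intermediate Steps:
L(D, V) = -1/(3*(-8 + D)) (L(D, V) = -1/(3*(D - 8)) = -1/(3*(-8 + D)))
u = 37 (u = 66 - 29 = 37)
133 + L(-3, -9)*u = 133 - 1/(-24 + 3*(-3))*37 = 133 - 1/(-24 - 9)*37 = 133 - 1/(-33)*37 = 133 - 1*(-1/33)*37 = 133 + (1/33)*37 = 133 + 37/33 = 4426/33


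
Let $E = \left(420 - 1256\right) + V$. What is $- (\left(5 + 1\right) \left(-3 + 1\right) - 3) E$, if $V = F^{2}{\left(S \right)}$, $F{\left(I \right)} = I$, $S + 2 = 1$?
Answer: $-12525$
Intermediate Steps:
$S = -1$ ($S = -2 + 1 = -1$)
$V = 1$ ($V = \left(-1\right)^{2} = 1$)
$E = -835$ ($E = \left(420 - 1256\right) + 1 = -836 + 1 = -835$)
$- (\left(5 + 1\right) \left(-3 + 1\right) - 3) E = - (\left(5 + 1\right) \left(-3 + 1\right) - 3) \left(-835\right) = - (6 \left(-2\right) - 3) \left(-835\right) = - (-12 - 3) \left(-835\right) = \left(-1\right) \left(-15\right) \left(-835\right) = 15 \left(-835\right) = -12525$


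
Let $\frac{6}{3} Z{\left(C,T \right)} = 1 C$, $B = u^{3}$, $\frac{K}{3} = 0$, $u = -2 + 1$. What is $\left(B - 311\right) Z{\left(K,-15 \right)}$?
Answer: $0$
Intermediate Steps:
$u = -1$
$K = 0$ ($K = 3 \cdot 0 = 0$)
$B = -1$ ($B = \left(-1\right)^{3} = -1$)
$Z{\left(C,T \right)} = \frac{C}{2}$ ($Z{\left(C,T \right)} = \frac{1 C}{2} = \frac{C}{2}$)
$\left(B - 311\right) Z{\left(K,-15 \right)} = \left(-1 - 311\right) \frac{1}{2} \cdot 0 = \left(-312\right) 0 = 0$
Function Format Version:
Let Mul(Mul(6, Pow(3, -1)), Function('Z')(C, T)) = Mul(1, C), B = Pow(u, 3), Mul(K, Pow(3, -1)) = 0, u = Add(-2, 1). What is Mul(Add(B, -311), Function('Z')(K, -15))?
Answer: 0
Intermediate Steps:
u = -1
K = 0 (K = Mul(3, 0) = 0)
B = -1 (B = Pow(-1, 3) = -1)
Function('Z')(C, T) = Mul(Rational(1, 2), C) (Function('Z')(C, T) = Mul(Rational(1, 2), Mul(1, C)) = Mul(Rational(1, 2), C))
Mul(Add(B, -311), Function('Z')(K, -15)) = Mul(Add(-1, -311), Mul(Rational(1, 2), 0)) = Mul(-312, 0) = 0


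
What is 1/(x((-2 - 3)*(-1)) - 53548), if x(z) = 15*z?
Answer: -1/53473 ≈ -1.8701e-5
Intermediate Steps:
1/(x((-2 - 3)*(-1)) - 53548) = 1/(15*((-2 - 3)*(-1)) - 53548) = 1/(15*(-5*(-1)) - 53548) = 1/(15*5 - 53548) = 1/(75 - 53548) = 1/(-53473) = -1/53473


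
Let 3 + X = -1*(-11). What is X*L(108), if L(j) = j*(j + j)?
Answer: 186624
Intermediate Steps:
X = 8 (X = -3 - 1*(-11) = -3 + 11 = 8)
L(j) = 2*j**2 (L(j) = j*(2*j) = 2*j**2)
X*L(108) = 8*(2*108**2) = 8*(2*11664) = 8*23328 = 186624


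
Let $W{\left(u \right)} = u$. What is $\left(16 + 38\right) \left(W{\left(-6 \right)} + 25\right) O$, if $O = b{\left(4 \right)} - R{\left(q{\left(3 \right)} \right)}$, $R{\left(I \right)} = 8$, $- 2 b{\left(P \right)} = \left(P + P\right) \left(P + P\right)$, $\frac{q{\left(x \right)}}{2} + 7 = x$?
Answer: $-41040$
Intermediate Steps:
$q{\left(x \right)} = -14 + 2 x$
$b{\left(P \right)} = - 2 P^{2}$ ($b{\left(P \right)} = - \frac{\left(P + P\right) \left(P + P\right)}{2} = - \frac{2 P 2 P}{2} = - \frac{4 P^{2}}{2} = - 2 P^{2}$)
$O = -40$ ($O = - 2 \cdot 4^{2} - 8 = \left(-2\right) 16 - 8 = -32 - 8 = -40$)
$\left(16 + 38\right) \left(W{\left(-6 \right)} + 25\right) O = \left(16 + 38\right) \left(-6 + 25\right) \left(-40\right) = 54 \cdot 19 \left(-40\right) = 1026 \left(-40\right) = -41040$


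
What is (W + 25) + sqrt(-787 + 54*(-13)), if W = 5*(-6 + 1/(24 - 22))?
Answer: -5/2 + I*sqrt(1489) ≈ -2.5 + 38.588*I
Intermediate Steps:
W = -55/2 (W = 5*(-6 + 1/2) = 5*(-11/2) = -55/2 ≈ -27.500)
(W + 25) + sqrt(-787 + 54*(-13)) = (-55/2 + 25) + sqrt(-787 + 54*(-13)) = -5/2 + sqrt(-787 - 702) = -5/2 + sqrt(-1489) = -5/2 + I*sqrt(1489)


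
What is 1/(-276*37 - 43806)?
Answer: -1/54018 ≈ -1.8512e-5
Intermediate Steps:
1/(-276*37 - 43806) = 1/(-138*74 - 43806) = 1/(-10212 - 43806) = 1/(-54018) = -1/54018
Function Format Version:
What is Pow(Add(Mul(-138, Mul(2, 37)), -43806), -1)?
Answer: Rational(-1, 54018) ≈ -1.8512e-5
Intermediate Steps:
Pow(Add(Mul(-138, Mul(2, 37)), -43806), -1) = Pow(Add(Mul(-138, 74), -43806), -1) = Pow(Add(-10212, -43806), -1) = Pow(-54018, -1) = Rational(-1, 54018)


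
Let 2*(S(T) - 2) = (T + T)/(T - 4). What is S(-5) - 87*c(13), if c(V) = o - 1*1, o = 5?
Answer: -3109/9 ≈ -345.44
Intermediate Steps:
S(T) = 2 + T/(-4 + T) (S(T) = 2 + ((T + T)/(T - 4))/2 = 2 + ((2*T)/(-4 + T))/2 = 2 + (2*T/(-4 + T))/2 = 2 + T/(-4 + T))
c(V) = 4 (c(V) = 5 - 1*1 = 5 - 1 = 4)
S(-5) - 87*c(13) = (-8 + 3*(-5))/(-4 - 5) - 87*4 = (-8 - 15)/(-9) - 348 = -⅑*(-23) - 348 = 23/9 - 348 = -3109/9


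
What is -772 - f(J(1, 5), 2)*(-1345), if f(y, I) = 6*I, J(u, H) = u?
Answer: 15368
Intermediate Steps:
-772 - f(J(1, 5), 2)*(-1345) = -772 - 6*2*(-1345) = -772 - 12*(-1345) = -772 - 1*(-16140) = -772 + 16140 = 15368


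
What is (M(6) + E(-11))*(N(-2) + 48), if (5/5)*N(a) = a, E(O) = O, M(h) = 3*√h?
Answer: -506 + 138*√6 ≈ -167.97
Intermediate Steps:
N(a) = a
(M(6) + E(-11))*(N(-2) + 48) = (3*√6 - 11)*(-2 + 48) = (-11 + 3*√6)*46 = -506 + 138*√6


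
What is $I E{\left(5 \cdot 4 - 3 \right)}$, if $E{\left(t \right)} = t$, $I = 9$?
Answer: $153$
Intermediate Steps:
$I E{\left(5 \cdot 4 - 3 \right)} = 9 \left(5 \cdot 4 - 3\right) = 9 \left(20 - 3\right) = 9 \cdot 17 = 153$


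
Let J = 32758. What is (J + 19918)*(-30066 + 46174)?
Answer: 848505008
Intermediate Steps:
(J + 19918)*(-30066 + 46174) = (32758 + 19918)*(-30066 + 46174) = 52676*16108 = 848505008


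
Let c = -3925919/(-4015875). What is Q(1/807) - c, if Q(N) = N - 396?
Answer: -142947267362/360090125 ≈ -396.98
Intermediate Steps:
c = 3925919/4015875 (c = -3925919*(-1/4015875) = 3925919/4015875 ≈ 0.97760)
Q(N) = -396 + N
Q(1/807) - c = (-396 + 1/807) - 1*3925919/4015875 = (-396 + 1/807) - 3925919/4015875 = -319571/807 - 3925919/4015875 = -142947267362/360090125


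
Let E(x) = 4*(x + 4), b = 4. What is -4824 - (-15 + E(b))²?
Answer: -5113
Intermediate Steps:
E(x) = 16 + 4*x (E(x) = 4*(4 + x) = 16 + 4*x)
-4824 - (-15 + E(b))² = -4824 - (-15 + (16 + 4*4))² = -4824 - (-15 + (16 + 16))² = -4824 - (-15 + 32)² = -4824 - 1*17² = -4824 - 1*289 = -4824 - 289 = -5113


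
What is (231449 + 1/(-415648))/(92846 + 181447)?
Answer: 96201313951/114009336864 ≈ 0.84380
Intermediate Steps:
(231449 + 1/(-415648))/(92846 + 181447) = (231449 - 1/415648)/274293 = (96201313951/415648)*(1/274293) = 96201313951/114009336864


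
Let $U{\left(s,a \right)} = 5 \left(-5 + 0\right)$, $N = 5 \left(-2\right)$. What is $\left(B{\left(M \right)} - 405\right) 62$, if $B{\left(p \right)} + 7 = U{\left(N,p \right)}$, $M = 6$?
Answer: $-27094$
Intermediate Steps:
$N = -10$
$U{\left(s,a \right)} = -25$ ($U{\left(s,a \right)} = 5 \left(-5\right) = -25$)
$B{\left(p \right)} = -32$ ($B{\left(p \right)} = -7 - 25 = -32$)
$\left(B{\left(M \right)} - 405\right) 62 = \left(-32 - 405\right) 62 = \left(-437\right) 62 = -27094$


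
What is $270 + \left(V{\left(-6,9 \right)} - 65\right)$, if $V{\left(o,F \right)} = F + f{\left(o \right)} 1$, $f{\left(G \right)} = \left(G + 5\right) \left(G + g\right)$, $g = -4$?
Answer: $224$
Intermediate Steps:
$f{\left(G \right)} = \left(-4 + G\right) \left(5 + G\right)$ ($f{\left(G \right)} = \left(G + 5\right) \left(G - 4\right) = \left(5 + G\right) \left(-4 + G\right) = \left(-4 + G\right) \left(5 + G\right)$)
$V{\left(o,F \right)} = -20 + F + o + o^{2}$ ($V{\left(o,F \right)} = F + \left(-20 + o + o^{2}\right) 1 = F + \left(-20 + o + o^{2}\right) = -20 + F + o + o^{2}$)
$270 + \left(V{\left(-6,9 \right)} - 65\right) = 270 + \left(\left(-20 + 9 - 6 + \left(-6\right)^{2}\right) - 65\right) = 270 + \left(\left(-20 + 9 - 6 + 36\right) - 65\right) = 270 + \left(19 - 65\right) = 270 - 46 = 224$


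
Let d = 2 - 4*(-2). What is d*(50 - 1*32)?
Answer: 180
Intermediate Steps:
d = 10 (d = 2 + 8 = 10)
d*(50 - 1*32) = 10*(50 - 1*32) = 10*(50 - 32) = 10*18 = 180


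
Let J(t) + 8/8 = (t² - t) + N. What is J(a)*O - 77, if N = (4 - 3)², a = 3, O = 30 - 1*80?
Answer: -377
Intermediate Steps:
O = -50 (O = 30 - 80 = -50)
N = 1 (N = 1² = 1)
J(t) = t² - t (J(t) = -1 + ((t² - t) + 1) = -1 + (1 + t² - t) = t² - t)
J(a)*O - 77 = (3*(-1 + 3))*(-50) - 77 = (3*2)*(-50) - 77 = 6*(-50) - 77 = -300 - 77 = -377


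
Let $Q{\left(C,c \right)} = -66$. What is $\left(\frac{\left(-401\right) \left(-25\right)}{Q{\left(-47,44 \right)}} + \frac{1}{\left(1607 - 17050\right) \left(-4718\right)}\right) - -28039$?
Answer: $\frac{33525634085173}{1202191221} \approx 27887.0$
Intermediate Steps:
$\left(\frac{\left(-401\right) \left(-25\right)}{Q{\left(-47,44 \right)}} + \frac{1}{\left(1607 - 17050\right) \left(-4718\right)}\right) - -28039 = \left(\frac{\left(-401\right) \left(-25\right)}{-66} + \frac{1}{\left(1607 - 17050\right) \left(-4718\right)}\right) - -28039 = \left(10025 \left(- \frac{1}{66}\right) + \frac{1}{-15443} \left(- \frac{1}{4718}\right)\right) + 28039 = \left(- \frac{10025}{66} - - \frac{1}{72860074}\right) + 28039 = \left(- \frac{10025}{66} + \frac{1}{72860074}\right) + 28039 = - \frac{182605560446}{1202191221} + 28039 = \frac{33525634085173}{1202191221}$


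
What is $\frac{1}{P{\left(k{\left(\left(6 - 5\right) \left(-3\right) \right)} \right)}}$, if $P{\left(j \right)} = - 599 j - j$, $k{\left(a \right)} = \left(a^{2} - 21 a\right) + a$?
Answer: $- \frac{1}{41400} \approx -2.4155 \cdot 10^{-5}$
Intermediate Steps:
$k{\left(a \right)} = a^{2} - 20 a$
$P{\left(j \right)} = - 600 j$
$\frac{1}{P{\left(k{\left(\left(6 - 5\right) \left(-3\right) \right)} \right)}} = \frac{1}{\left(-600\right) \left(6 - 5\right) \left(-3\right) \left(-20 + \left(6 - 5\right) \left(-3\right)\right)} = \frac{1}{\left(-600\right) 1 \left(-3\right) \left(-20 + 1 \left(-3\right)\right)} = \frac{1}{\left(-600\right) \left(- 3 \left(-20 - 3\right)\right)} = \frac{1}{\left(-600\right) \left(\left(-3\right) \left(-23\right)\right)} = \frac{1}{\left(-600\right) 69} = \frac{1}{-41400} = - \frac{1}{41400}$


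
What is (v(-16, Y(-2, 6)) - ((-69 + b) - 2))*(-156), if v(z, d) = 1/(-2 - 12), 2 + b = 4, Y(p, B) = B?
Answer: -75270/7 ≈ -10753.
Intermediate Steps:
b = 2 (b = -2 + 4 = 2)
v(z, d) = -1/14 (v(z, d) = 1/(-14) = -1/14)
(v(-16, Y(-2, 6)) - ((-69 + b) - 2))*(-156) = (-1/14 - ((-69 + 2) - 2))*(-156) = (-1/14 - (-67 - 2))*(-156) = (-1/14 - 1*(-69))*(-156) = (-1/14 + 69)*(-156) = (965/14)*(-156) = -75270/7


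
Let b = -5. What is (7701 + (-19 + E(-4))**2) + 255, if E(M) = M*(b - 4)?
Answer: 8245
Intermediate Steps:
E(M) = -9*M (E(M) = M*(-5 - 4) = M*(-9) = -9*M)
(7701 + (-19 + E(-4))**2) + 255 = (7701 + (-19 - 9*(-4))**2) + 255 = (7701 + (-19 + 36)**2) + 255 = (7701 + 17**2) + 255 = (7701 + 289) + 255 = 7990 + 255 = 8245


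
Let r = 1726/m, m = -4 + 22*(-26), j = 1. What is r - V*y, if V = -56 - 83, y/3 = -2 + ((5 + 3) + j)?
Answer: 839809/288 ≈ 2916.0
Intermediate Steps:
m = -576 (m = -4 - 572 = -576)
r = -863/288 (r = 1726/(-576) = 1726*(-1/576) = -863/288 ≈ -2.9965)
y = 21 (y = 3*(-2 + ((5 + 3) + 1)) = 3*(-2 + (8 + 1)) = 3*(-2 + 9) = 3*7 = 21)
V = -139
r - V*y = -863/288 - (-139)*21 = -863/288 - 1*(-2919) = -863/288 + 2919 = 839809/288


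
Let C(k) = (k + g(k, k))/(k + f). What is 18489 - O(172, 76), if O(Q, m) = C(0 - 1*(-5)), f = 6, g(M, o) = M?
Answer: 203369/11 ≈ 18488.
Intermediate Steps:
C(k) = 2*k/(6 + k) (C(k) = (k + k)/(k + 6) = (2*k)/(6 + k) = 2*k/(6 + k))
O(Q, m) = 10/11 (O(Q, m) = 2*(0 - 1*(-5))/(6 + (0 - 1*(-5))) = 2*(0 + 5)/(6 + (0 + 5)) = 2*5/(6 + 5) = 2*5/11 = 2*5*(1/11) = 10/11)
18489 - O(172, 76) = 18489 - 1*10/11 = 18489 - 10/11 = 203369/11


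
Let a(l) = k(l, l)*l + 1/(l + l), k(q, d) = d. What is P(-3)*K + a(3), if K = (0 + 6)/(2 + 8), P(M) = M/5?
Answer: 1321/150 ≈ 8.8067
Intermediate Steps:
P(M) = M/5 (P(M) = M*(⅕) = M/5)
a(l) = l² + 1/(2*l) (a(l) = l*l + 1/(l + l) = l² + 1/(2*l))
K = ⅗ (K = 6/10 = 6*(⅒) = ⅗ ≈ 0.60000)
P(-3)*K + a(3) = ((⅕)*(-3))*(⅗) + (½ + 3³)/3 = -⅗*⅗ + (½ + 27)/3 = -9/25 + (⅓)*(55/2) = -9/25 + 55/6 = 1321/150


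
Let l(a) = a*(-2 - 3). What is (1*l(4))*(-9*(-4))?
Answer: -720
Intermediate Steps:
l(a) = -5*a (l(a) = a*(-5) = -5*a)
(1*l(4))*(-9*(-4)) = (1*(-5*4))*(-9*(-4)) = (1*(-20))*36 = -20*36 = -720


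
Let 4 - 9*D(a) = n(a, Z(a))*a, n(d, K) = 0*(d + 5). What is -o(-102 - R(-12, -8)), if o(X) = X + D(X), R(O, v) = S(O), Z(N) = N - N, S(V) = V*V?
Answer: 2210/9 ≈ 245.56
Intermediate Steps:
S(V) = V²
Z(N) = 0
n(d, K) = 0 (n(d, K) = 0*(5 + d) = 0)
R(O, v) = O²
D(a) = 4/9 (D(a) = 4/9 - 0*a = 4/9 - ⅑*0 = 4/9 + 0 = 4/9)
o(X) = 4/9 + X (o(X) = X + 4/9 = 4/9 + X)
-o(-102 - R(-12, -8)) = -(4/9 + (-102 - 1*(-12)²)) = -(4/9 + (-102 - 1*144)) = -(4/9 + (-102 - 144)) = -(4/9 - 246) = -1*(-2210/9) = 2210/9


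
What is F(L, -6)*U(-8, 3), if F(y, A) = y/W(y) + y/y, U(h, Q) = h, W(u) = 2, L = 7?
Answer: -36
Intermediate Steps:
F(y, A) = 1 + y/2 (F(y, A) = y/2 + y/y = y*(1/2) + 1 = y/2 + 1 = 1 + y/2)
F(L, -6)*U(-8, 3) = (1 + (1/2)*7)*(-8) = (1 + 7/2)*(-8) = (9/2)*(-8) = -36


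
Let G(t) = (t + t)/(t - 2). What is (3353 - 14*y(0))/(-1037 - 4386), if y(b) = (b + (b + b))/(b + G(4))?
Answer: -3353/5423 ≈ -0.61829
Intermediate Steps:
G(t) = 2*t/(-2 + t) (G(t) = (2*t)/(-2 + t) = 2*t/(-2 + t))
y(b) = 3*b/(4 + b) (y(b) = (b + (b + b))/(b + 2*4/(-2 + 4)) = (b + 2*b)/(b + 2*4/2) = (3*b)/(b + 2*4*(½)) = (3*b)/(b + 4) = (3*b)/(4 + b) = 3*b/(4 + b))
(3353 - 14*y(0))/(-1037 - 4386) = (3353 - 42*0/(4 + 0))/(-1037 - 4386) = (3353 - 42*0/4)/(-5423) = (3353 - 42*0/4)*(-1/5423) = (3353 - 14*0)*(-1/5423) = (3353 + 0)*(-1/5423) = 3353*(-1/5423) = -3353/5423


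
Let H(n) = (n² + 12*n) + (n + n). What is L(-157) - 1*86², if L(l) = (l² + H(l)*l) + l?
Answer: -3507711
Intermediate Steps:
H(n) = n² + 14*n (H(n) = (n² + 12*n) + 2*n = n² + 14*n)
L(l) = l + l² + l²*(14 + l) (L(l) = (l² + (l*(14 + l))*l) + l = (l² + l²*(14 + l)) + l = l + l² + l²*(14 + l))
L(-157) - 1*86² = -157*(1 - 157 - 157*(14 - 157)) - 1*86² = -157*(1 - 157 - 157*(-143)) - 1*7396 = -157*(1 - 157 + 22451) - 7396 = -157*22295 - 7396 = -3500315 - 7396 = -3507711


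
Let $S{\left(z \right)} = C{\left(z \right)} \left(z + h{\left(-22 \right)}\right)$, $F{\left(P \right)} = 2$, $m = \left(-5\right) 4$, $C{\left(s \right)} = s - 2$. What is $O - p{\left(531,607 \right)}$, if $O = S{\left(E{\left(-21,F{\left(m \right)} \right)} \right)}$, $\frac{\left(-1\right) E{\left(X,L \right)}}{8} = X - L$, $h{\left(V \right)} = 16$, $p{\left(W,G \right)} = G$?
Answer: $35793$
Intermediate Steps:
$C{\left(s \right)} = -2 + s$
$m = -20$
$E{\left(X,L \right)} = - 8 X + 8 L$ ($E{\left(X,L \right)} = - 8 \left(X - L\right) = - 8 X + 8 L$)
$S{\left(z \right)} = \left(-2 + z\right) \left(16 + z\right)$ ($S{\left(z \right)} = \left(-2 + z\right) \left(z + 16\right) = \left(-2 + z\right) \left(16 + z\right)$)
$O = 36400$ ($O = \left(-2 + \left(\left(-8\right) \left(-21\right) + 8 \cdot 2\right)\right) \left(16 + \left(\left(-8\right) \left(-21\right) + 8 \cdot 2\right)\right) = \left(-2 + \left(168 + 16\right)\right) \left(16 + \left(168 + 16\right)\right) = \left(-2 + 184\right) \left(16 + 184\right) = 182 \cdot 200 = 36400$)
$O - p{\left(531,607 \right)} = 36400 - 607 = 35793$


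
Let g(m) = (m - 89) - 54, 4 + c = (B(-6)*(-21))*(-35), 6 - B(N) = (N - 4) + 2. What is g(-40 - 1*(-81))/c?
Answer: -51/5143 ≈ -0.0099164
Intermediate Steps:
B(N) = 8 - N (B(N) = 6 - ((N - 4) + 2) = 6 - ((-4 + N) + 2) = 6 - (-2 + N) = 6 + (2 - N) = 8 - N)
c = 10286 (c = -4 + ((8 - 1*(-6))*(-21))*(-35) = -4 + ((8 + 6)*(-21))*(-35) = -4 + (14*(-21))*(-35) = -4 - 294*(-35) = -4 + 10290 = 10286)
g(m) = -143 + m (g(m) = (-89 + m) - 54 = -143 + m)
g(-40 - 1*(-81))/c = (-143 + (-40 - 1*(-81)))/10286 = (-143 + (-40 + 81))*(1/10286) = (-143 + 41)*(1/10286) = -102*1/10286 = -51/5143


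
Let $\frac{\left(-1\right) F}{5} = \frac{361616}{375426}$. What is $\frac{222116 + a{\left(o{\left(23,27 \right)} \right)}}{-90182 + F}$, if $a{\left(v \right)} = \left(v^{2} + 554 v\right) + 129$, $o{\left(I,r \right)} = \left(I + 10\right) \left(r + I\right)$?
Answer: $- \frac{724355371485}{16929237806} \approx -42.787$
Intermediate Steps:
$o{\left(I,r \right)} = \left(10 + I\right) \left(I + r\right)$
$a{\left(v \right)} = 129 + v^{2} + 554 v$
$F = - \frac{904040}{187713}$ ($F = - 5 \cdot \frac{361616}{375426} = - 5 \cdot 361616 \cdot \frac{1}{375426} = \left(-5\right) \frac{180808}{187713} = - \frac{904040}{187713} \approx -4.8161$)
$\frac{222116 + a{\left(o{\left(23,27 \right)} \right)}}{-90182 + F} = \frac{222116 + \left(129 + \left(23^{2} + 10 \cdot 23 + 10 \cdot 27 + 23 \cdot 27\right)^{2} + 554 \left(23^{2} + 10 \cdot 23 + 10 \cdot 27 + 23 \cdot 27\right)\right)}{-90182 - \frac{904040}{187713}} = \frac{222116 + \left(129 + \left(529 + 230 + 270 + 621\right)^{2} + 554 \left(529 + 230 + 270 + 621\right)\right)}{- \frac{16929237806}{187713}} = \left(222116 + \left(129 + 1650^{2} + 554 \cdot 1650\right)\right) \left(- \frac{187713}{16929237806}\right) = \left(222116 + \left(129 + 2722500 + 914100\right)\right) \left(- \frac{187713}{16929237806}\right) = \left(222116 + 3636729\right) \left(- \frac{187713}{16929237806}\right) = 3858845 \left(- \frac{187713}{16929237806}\right) = - \frac{724355371485}{16929237806}$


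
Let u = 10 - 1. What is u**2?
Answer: 81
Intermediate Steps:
u = 9
u**2 = 9**2 = 81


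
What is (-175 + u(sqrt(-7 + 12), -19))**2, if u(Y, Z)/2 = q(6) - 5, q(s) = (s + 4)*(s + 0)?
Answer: 4225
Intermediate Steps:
q(s) = s*(4 + s) (q(s) = (4 + s)*s = s*(4 + s))
u(Y, Z) = 110 (u(Y, Z) = 2*(6*(4 + 6) - 5) = 2*(6*10 - 5) = 2*(60 - 5) = 2*55 = 110)
(-175 + u(sqrt(-7 + 12), -19))**2 = (-175 + 110)**2 = (-65)**2 = 4225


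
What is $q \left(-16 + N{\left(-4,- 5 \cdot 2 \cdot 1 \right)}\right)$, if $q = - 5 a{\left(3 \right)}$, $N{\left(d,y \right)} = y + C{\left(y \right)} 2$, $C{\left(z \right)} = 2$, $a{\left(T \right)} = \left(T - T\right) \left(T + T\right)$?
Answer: $0$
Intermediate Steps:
$a{\left(T \right)} = 0$ ($a{\left(T \right)} = 0 \cdot 2 T = 0$)
$N{\left(d,y \right)} = 4 + y$ ($N{\left(d,y \right)} = y + 2 \cdot 2 = y + 4 = 4 + y$)
$q = 0$ ($q = \left(-5\right) 0 = 0$)
$q \left(-16 + N{\left(-4,- 5 \cdot 2 \cdot 1 \right)}\right) = 0 \left(-16 + \left(4 - 5 \cdot 2 \cdot 1\right)\right) = 0 \left(-16 + \left(4 - 10\right)\right) = 0 \left(-16 - 6\right) = 0 \left(-22\right) = 0$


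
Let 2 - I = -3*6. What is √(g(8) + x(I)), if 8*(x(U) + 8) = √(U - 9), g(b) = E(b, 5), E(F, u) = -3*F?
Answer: √(-512 + 2*√11)/4 ≈ 5.6201*I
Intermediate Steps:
g(b) = -3*b
I = 20 (I = 2 - (-3)*6 = 2 - 1*(-18) = 2 + 18 = 20)
x(U) = -8 + √(-9 + U)/8 (x(U) = -8 + √(U - 9)/8 = -8 + √(-9 + U)/8)
√(g(8) + x(I)) = √(-3*8 + (-8 + √(-9 + 20)/8)) = √(-24 + (-8 + √11/8)) = √(-32 + √11/8)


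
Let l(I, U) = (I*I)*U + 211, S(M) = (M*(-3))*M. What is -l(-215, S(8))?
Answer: 8874989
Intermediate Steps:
S(M) = -3*M² (S(M) = (-3*M)*M = -3*M²)
l(I, U) = 211 + U*I² (l(I, U) = I²*U + 211 = U*I² + 211 = 211 + U*I²)
-l(-215, S(8)) = -(211 - 3*8²*(-215)²) = -(211 - 3*64*46225) = -(211 - 192*46225) = -(211 - 8875200) = -1*(-8874989) = 8874989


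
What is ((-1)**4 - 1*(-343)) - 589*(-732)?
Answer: 431492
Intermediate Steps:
((-1)**4 - 1*(-343)) - 589*(-732) = (1 + 343) + 431148 = 344 + 431148 = 431492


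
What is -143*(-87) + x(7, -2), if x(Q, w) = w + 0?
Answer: 12439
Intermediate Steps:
x(Q, w) = w
-143*(-87) + x(7, -2) = -143*(-87) - 2 = 12441 - 2 = 12439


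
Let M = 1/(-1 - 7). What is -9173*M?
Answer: 9173/8 ≈ 1146.6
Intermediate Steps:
M = -⅛ (M = 1/(-8) = -⅛ ≈ -0.12500)
-9173*M = -9173*(-⅛) = 9173/8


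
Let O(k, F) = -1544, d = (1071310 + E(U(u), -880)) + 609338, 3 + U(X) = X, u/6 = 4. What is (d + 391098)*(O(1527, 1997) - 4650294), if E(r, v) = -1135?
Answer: -9632146933018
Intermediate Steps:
u = 24 (u = 6*4 = 24)
U(X) = -3 + X
d = 1679513 (d = (1071310 - 1135) + 609338 = 1070175 + 609338 = 1679513)
(d + 391098)*(O(1527, 1997) - 4650294) = (1679513 + 391098)*(-1544 - 4650294) = 2070611*(-4651838) = -9632146933018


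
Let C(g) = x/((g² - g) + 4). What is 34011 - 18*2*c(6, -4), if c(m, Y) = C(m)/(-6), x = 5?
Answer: 578202/17 ≈ 34012.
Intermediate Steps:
C(g) = 5/(4 + g² - g) (C(g) = 5/((g² - g) + 4) = 5/(4 + g² - g))
c(m, Y) = -5/(6*(4 + m² - m)) (c(m, Y) = (5/(4 + m² - m))/(-6) = (5/(4 + m² - m))*(-⅙) = -5/(6*(4 + m² - m)))
34011 - 18*2*c(6, -4) = 34011 - 18*2*(-5/(24 - 6*6 + 6*6²)) = 34011 - 36*(-5/(24 - 36 + 6*36)) = 34011 - 36*(-5/(24 - 36 + 216)) = 34011 - 36*(-5/204) = 34011 - 36*(-5*1/204) = 34011 - 36*(-5)/204 = 34011 - 1*(-15/17) = 34011 + 15/17 = 578202/17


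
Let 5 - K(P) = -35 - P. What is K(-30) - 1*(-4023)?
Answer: 4033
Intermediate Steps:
K(P) = 40 + P (K(P) = 5 - (-35 - P) = 5 + (35 + P) = 40 + P)
K(-30) - 1*(-4023) = (40 - 30) - 1*(-4023) = 10 + 4023 = 4033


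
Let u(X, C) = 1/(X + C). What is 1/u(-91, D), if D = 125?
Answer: 34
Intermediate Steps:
u(X, C) = 1/(C + X)
1/u(-91, D) = 1/(1/(125 - 91)) = 1/(1/34) = 34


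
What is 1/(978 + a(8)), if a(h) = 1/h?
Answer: 8/7825 ≈ 0.0010224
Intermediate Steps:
1/(978 + a(8)) = 1/(978 + 1/8) = 1/(978 + ⅛) = 1/(7825/8) = 8/7825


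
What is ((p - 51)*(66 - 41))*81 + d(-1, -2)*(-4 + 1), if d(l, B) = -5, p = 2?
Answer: -99210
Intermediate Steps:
((p - 51)*(66 - 41))*81 + d(-1, -2)*(-4 + 1) = ((2 - 51)*(66 - 41))*81 - 5*(-4 + 1) = -49*25*81 - 5*(-3) = -1225*81 + 15 = -99225 + 15 = -99210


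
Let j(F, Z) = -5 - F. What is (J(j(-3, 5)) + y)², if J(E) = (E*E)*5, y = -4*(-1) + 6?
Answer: 900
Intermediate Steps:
y = 10 (y = 4 + 6 = 10)
J(E) = 5*E² (J(E) = E²*5 = 5*E²)
(J(j(-3, 5)) + y)² = (5*(-5 - 1*(-3))² + 10)² = (5*(-5 + 3)² + 10)² = (5*(-2)² + 10)² = (5*4 + 10)² = (20 + 10)² = 30² = 900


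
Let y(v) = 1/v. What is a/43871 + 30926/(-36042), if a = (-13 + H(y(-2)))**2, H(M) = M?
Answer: -2700371783/3162397164 ≈ -0.85390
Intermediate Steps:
a = 729/4 (a = (-13 + 1/(-2))**2 = (-13 - 1/2)**2 = (-27/2)**2 = 729/4 ≈ 182.25)
a/43871 + 30926/(-36042) = (729/4)/43871 + 30926/(-36042) = (729/4)*(1/43871) + 30926*(-1/36042) = 729/175484 - 15463/18021 = -2700371783/3162397164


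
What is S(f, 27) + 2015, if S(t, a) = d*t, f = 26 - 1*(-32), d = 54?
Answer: 5147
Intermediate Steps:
f = 58 (f = 26 + 32 = 58)
S(t, a) = 54*t
S(f, 27) + 2015 = 54*58 + 2015 = 3132 + 2015 = 5147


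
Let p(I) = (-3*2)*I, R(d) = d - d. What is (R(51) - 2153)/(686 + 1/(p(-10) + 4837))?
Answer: -10543241/3359343 ≈ -3.1385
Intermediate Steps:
R(d) = 0
p(I) = -6*I
(R(51) - 2153)/(686 + 1/(p(-10) + 4837)) = (0 - 2153)/(686 + 1/(-6*(-10) + 4837)) = -2153/(686 + 1/(60 + 4837)) = -2153/(686 + 1/4897) = -2153/3359343/4897 = -2153*4897/3359343 = -10543241/3359343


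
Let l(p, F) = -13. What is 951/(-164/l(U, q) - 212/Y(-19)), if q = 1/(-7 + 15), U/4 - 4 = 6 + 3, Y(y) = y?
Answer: 234897/5872 ≈ 40.003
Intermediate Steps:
U = 52 (U = 16 + 4*(6 + 3) = 16 + 4*9 = 16 + 36 = 52)
q = 1/8 ≈ 0.12500
951/(-164/l(U, q) - 212/Y(-19)) = 951/(-164/(-13) - 212/(-19)) = 951/(-164*(-1/13) - 212*(-1/19)) = 951/(164/13 + 212/19) = 951/(5872/247) = 951*(247/5872) = 234897/5872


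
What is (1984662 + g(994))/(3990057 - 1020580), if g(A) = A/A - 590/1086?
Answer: 153953102/230346573 ≈ 0.66835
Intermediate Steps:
g(A) = 248/543 (g(A) = 1 - 590*1/1086 = 1 - 295/543 = 248/543)
(1984662 + g(994))/(3990057 - 1020580) = (1984662 + 248/543)/(3990057 - 1020580) = (1077671714/543)/2969477 = (1077671714/543)*(1/2969477) = 153953102/230346573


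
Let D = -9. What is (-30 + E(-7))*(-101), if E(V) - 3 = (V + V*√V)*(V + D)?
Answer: -8585 - 11312*I*√7 ≈ -8585.0 - 29929.0*I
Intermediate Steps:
E(V) = 3 + (-9 + V)*(V + V^(3/2)) (E(V) = 3 + (V + V*√V)*(V - 9) = 3 + (V + V^(3/2))*(-9 + V) = 3 + (-9 + V)*(V + V^(3/2)))
(-30 + E(-7))*(-101) = (-30 + (3 + (-7)² + (-7)^(5/2) - 9*(-7) - (-63)*I*√7))*(-101) = (-30 + (3 + 49 + 49*I*√7 + 63 - (-63)*I*√7))*(-101) = (-30 + (3 + 49 + 49*I*√7 + 63 + 63*I*√7))*(-101) = (-30 + (115 + 112*I*√7))*(-101) = (85 + 112*I*√7)*(-101) = -8585 - 11312*I*√7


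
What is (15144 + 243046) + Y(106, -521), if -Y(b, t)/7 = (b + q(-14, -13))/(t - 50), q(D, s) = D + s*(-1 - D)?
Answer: 147425951/571 ≈ 2.5819e+5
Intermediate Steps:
Y(b, t) = -7*(-183 + b)/(-50 + t) (Y(b, t) = -7*(b + (-14 - 1*(-13) - 1*(-14)*(-13)))/(t - 50) = -7*(b + (-14 + 13 - 182))/(-50 + t) = -7*(b - 183)/(-50 + t) = -7*(-183 + b)/(-50 + t))
(15144 + 243046) + Y(106, -521) = (15144 + 243046) + 7*(183 - 1*106)/(-50 - 521) = 258190 + 7*(183 - 106)/(-571) = 258190 + 7*(-1/571)*77 = 258190 - 539/571 = 147425951/571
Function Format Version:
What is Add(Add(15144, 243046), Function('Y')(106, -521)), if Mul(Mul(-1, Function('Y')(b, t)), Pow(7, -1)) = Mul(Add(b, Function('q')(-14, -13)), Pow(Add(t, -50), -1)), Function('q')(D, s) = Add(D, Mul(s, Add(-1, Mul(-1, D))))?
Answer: Rational(147425951, 571) ≈ 2.5819e+5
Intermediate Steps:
Function('Y')(b, t) = Mul(-7, Pow(Add(-50, t), -1), Add(-183, b)) (Function('Y')(b, t) = Mul(-7, Mul(Add(b, Add(-14, Mul(-1, -13), Mul(-1, -14, -13))), Pow(Add(t, -50), -1))) = Mul(-7, Mul(Add(b, Add(-14, 13, -182)), Pow(Add(-50, t), -1))) = Mul(-7, Mul(Add(b, -183), Pow(Add(-50, t), -1))) = Mul(-7, Mul(Add(-183, b), Pow(Add(-50, t), -1))) = Mul(-7, Mul(Pow(Add(-50, t), -1), Add(-183, b))) = Mul(-7, Pow(Add(-50, t), -1), Add(-183, b)))
Add(Add(15144, 243046), Function('Y')(106, -521)) = Add(Add(15144, 243046), Mul(7, Pow(Add(-50, -521), -1), Add(183, Mul(-1, 106)))) = Add(258190, Mul(7, Pow(-571, -1), Add(183, -106))) = Add(258190, Mul(7, Rational(-1, 571), 77)) = Add(258190, Rational(-539, 571)) = Rational(147425951, 571)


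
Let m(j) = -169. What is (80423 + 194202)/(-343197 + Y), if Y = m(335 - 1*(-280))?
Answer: -274625/343366 ≈ -0.79980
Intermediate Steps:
Y = -169
(80423 + 194202)/(-343197 + Y) = (80423 + 194202)/(-343197 - 169) = 274625/(-343366) = 274625*(-1/343366) = -274625/343366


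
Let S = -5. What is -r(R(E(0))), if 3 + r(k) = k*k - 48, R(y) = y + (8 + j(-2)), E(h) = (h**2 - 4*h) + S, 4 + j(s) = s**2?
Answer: 42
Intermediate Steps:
j(s) = -4 + s**2
E(h) = -5 + h**2 - 4*h (E(h) = (h**2 - 4*h) - 5 = -5 + h**2 - 4*h)
R(y) = 8 + y (R(y) = y + (8 + (-4 + (-2)**2)) = y + (8 + (-4 + 4)) = y + (8 + 0) = y + 8 = 8 + y)
r(k) = -51 + k**2 (r(k) = -3 + (k*k - 48) = -3 + (k**2 - 48) = -3 + (-48 + k**2) = -51 + k**2)
-r(R(E(0))) = -(-51 + (8 + (-5 + 0**2 - 4*0))**2) = -(-51 + (8 + (-5 + 0 + 0))**2) = -(-51 + (8 - 5)**2) = -(-51 + 3**2) = -(-51 + 9) = -1*(-42) = 42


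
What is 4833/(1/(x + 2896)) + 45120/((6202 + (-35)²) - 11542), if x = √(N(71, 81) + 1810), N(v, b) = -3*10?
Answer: 11519001840/823 + 9666*√445 ≈ 1.4200e+7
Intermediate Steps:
N(v, b) = -30
x = 2*√445 (x = √(-30 + 1810) = √1780 = 2*√445 ≈ 42.190)
4833/(1/(x + 2896)) + 45120/((6202 + (-35)²) - 11542) = 4833/(1/(2*√445 + 2896)) + 45120/((6202 + (-35)²) - 11542) = 4833/(1/(2896 + 2*√445)) + 45120/((6202 + 1225) - 11542) = 4833*(2896 + 2*√445) + 45120/(7427 - 11542) = (13996368 + 9666*√445) + 45120/(-4115) = (13996368 + 9666*√445) + 45120*(-1/4115) = (13996368 + 9666*√445) - 9024/823 = 11519001840/823 + 9666*√445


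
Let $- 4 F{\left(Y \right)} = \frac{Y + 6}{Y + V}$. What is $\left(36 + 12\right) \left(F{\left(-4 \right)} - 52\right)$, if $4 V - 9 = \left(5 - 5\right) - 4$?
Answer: $- \frac{27360}{11} \approx -2487.3$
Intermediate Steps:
$V = \frac{5}{4}$ ($V = \frac{9}{4} + \frac{\left(5 - 5\right) - 4}{4} = \frac{9}{4} + \frac{0 - 4}{4} = \frac{9}{4} + \frac{1}{4} \left(-4\right) = \frac{9}{4} - 1 = \frac{5}{4} \approx 1.25$)
$F{\left(Y \right)} = - \frac{6 + Y}{4 \left(\frac{5}{4} + Y\right)}$ ($F{\left(Y \right)} = - \frac{\left(Y + 6\right) \frac{1}{Y + \frac{5}{4}}}{4} = - \frac{\left(6 + Y\right) \frac{1}{\frac{5}{4} + Y}}{4} = - \frac{\frac{1}{\frac{5}{4} + Y} \left(6 + Y\right)}{4} = - \frac{6 + Y}{4 \left(\frac{5}{4} + Y\right)}$)
$\left(36 + 12\right) \left(F{\left(-4 \right)} - 52\right) = \left(36 + 12\right) \left(\frac{-6 - -4}{5 + 4 \left(-4\right)} - 52\right) = 48 \left(\frac{-6 + 4}{5 - 16} - 52\right) = 48 \left(\frac{1}{-11} \left(-2\right) - 52\right) = 48 \left(\left(- \frac{1}{11}\right) \left(-2\right) - 52\right) = 48 \left(\frac{2}{11} - 52\right) = 48 \left(- \frac{570}{11}\right) = - \frac{27360}{11}$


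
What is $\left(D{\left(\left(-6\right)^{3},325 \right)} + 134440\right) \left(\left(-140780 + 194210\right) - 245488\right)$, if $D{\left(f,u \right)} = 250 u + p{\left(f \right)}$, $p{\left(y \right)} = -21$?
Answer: $-41420956802$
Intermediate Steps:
$D{\left(f,u \right)} = -21 + 250 u$ ($D{\left(f,u \right)} = 250 u - 21 = -21 + 250 u$)
$\left(D{\left(\left(-6\right)^{3},325 \right)} + 134440\right) \left(\left(-140780 + 194210\right) - 245488\right) = \left(\left(-21 + 250 \cdot 325\right) + 134440\right) \left(\left(-140780 + 194210\right) - 245488\right) = \left(\left(-21 + 81250\right) + 134440\right) \left(53430 - 245488\right) = \left(81229 + 134440\right) \left(-192058\right) = 215669 \left(-192058\right) = -41420956802$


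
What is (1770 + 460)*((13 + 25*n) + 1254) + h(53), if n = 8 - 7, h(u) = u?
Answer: 2881213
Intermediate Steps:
n = 1
(1770 + 460)*((13 + 25*n) + 1254) + h(53) = (1770 + 460)*((13 + 25*1) + 1254) + 53 = 2230*((13 + 25) + 1254) + 53 = 2230*(38 + 1254) + 53 = 2230*1292 + 53 = 2881160 + 53 = 2881213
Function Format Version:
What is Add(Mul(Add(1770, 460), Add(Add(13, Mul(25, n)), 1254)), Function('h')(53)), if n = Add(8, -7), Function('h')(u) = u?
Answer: 2881213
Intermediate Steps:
n = 1
Add(Mul(Add(1770, 460), Add(Add(13, Mul(25, n)), 1254)), Function('h')(53)) = Add(Mul(Add(1770, 460), Add(Add(13, Mul(25, 1)), 1254)), 53) = Add(Mul(2230, Add(Add(13, 25), 1254)), 53) = Add(Mul(2230, Add(38, 1254)), 53) = Add(Mul(2230, 1292), 53) = Add(2881160, 53) = 2881213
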